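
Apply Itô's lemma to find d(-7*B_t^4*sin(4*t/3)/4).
d(-7*B_t^4*sin(4*t/3)/4) = (7*B_t^2*(-2*B_t^2*cos(4*t/3) - 9*sin(4*t/3))/6) dt + (-7*B_t^3*sin(4*t/3)) dB_t

Itô's formula for f(t, x): d f(t, B_t) = (f_t + (1/2) f_xx) dt + f_x dB_t. Compute partials of f(t, x) = -7*x^4*sin(4*t/3)/4:
  f_t(t,x)  = -7*x^4*cos(4*t/3)/3
  f_x(t,x)  = -7*x^3*sin(4*t/3)
  f_xx(t,x) = -21*x^2*sin(4*t/3)
Assemble drift = f_t + (1/2) f_xx = 7*x^2*(-2*x^2*cos(4*t/3) - 9*sin(4*t/3))/6 and diffusion = f_x = -7*x^3*sin(4*t/3). Substituting x = B_t:
  d(-7*B_t^4*sin(4*t/3)/4) = (7*B_t^2*(-2*B_t^2*cos(4*t/3) - 9*sin(4*t/3))/6) dt + (-7*B_t^3*sin(4*t/3)) dB_t.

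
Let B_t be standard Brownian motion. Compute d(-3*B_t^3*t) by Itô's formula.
d(-3*B_t^3*t) = (3*B_t*(-B_t^2 - 3*t)) dt + (-9*B_t^2*t) dB_t

Itô's formula for f(t, x): d f(t, B_t) = (f_t + (1/2) f_xx) dt + f_x dB_t. Compute partials of f(t, x) = -3*t*x^3:
  f_t(t,x)  = -3*x^3
  f_x(t,x)  = -9*t*x^2
  f_xx(t,x) = -18*t*x
Assemble drift = f_t + (1/2) f_xx = 3*x*(-3*t - x^2) and diffusion = f_x = -9*t*x^2. Substituting x = B_t:
  d(-3*B_t^3*t) = (3*B_t*(-B_t^2 - 3*t)) dt + (-9*B_t^2*t) dB_t.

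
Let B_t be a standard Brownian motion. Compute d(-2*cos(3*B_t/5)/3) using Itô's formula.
d(-2*cos(3*B_t/5)/3) = (3*cos(3*B_t/5)/25) dt + (2*sin(3*B_t/5)/5) dB_t

Itô's formula for f(B_t) gives d f(B_t) = f'(B_t) dB_t + (1/2) f''(B_t) dt. Compute derivatives of f(x) = -2*cos(3*x/5)/3:
  f'(x)  = 2*sin(3*x/5)/5
  f''(x) = 6*cos(3*x/5)/25
Substitute x = B_t and multiply the f'' term by 1/2:
  drift     = (1/2) * (6*cos(3*x/5)/25) evaluated at B_t = 3*cos(3*B_t/5)/25
  diffusion = (2*sin(3*x/5)/5) evaluated at B_t = 2*sin(3*B_t/5)/5
Therefore d(-2*cos(3*B_t/5)/3) = (3*cos(3*B_t/5)/25) dt + (2*sin(3*B_t/5)/5) dB_t.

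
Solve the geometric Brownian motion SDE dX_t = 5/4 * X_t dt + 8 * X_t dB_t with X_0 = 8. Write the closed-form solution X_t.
X_t = 8 * exp((-123/4) * t + (8) * B_t)

For GBM dX = mu X dt + sigma X dB with X_0 = x_0, apply Itô to Y = log X: dY = (mu - sigma^2/2) dt + sigma dB, so Y_t = log(x_0) + (mu - sigma^2/2) t + sigma B_t and hence X_t = x_0 * exp((mu - sigma^2/2) t + sigma B_t).
With mu = 5/4, sigma = 8, x_0 = 8, this gives:
  X_t = 8 * exp((-123/4) * t + (8) * B_t).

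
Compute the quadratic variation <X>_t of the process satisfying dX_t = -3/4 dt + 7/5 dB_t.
<X>_t = 49*t/25

For an Itô process dX_t = a(t) dt + b(t) dB_t, the quadratic variation is <X>_t = int_0^t b(s)^2 ds (the drift term does not contribute). Here b(s) = 7/5, so
  b(s)^2 = 49/25.
Integrating from 0 to t:
  <X>_t = int_0^t (49/25) ds = 49*t/25.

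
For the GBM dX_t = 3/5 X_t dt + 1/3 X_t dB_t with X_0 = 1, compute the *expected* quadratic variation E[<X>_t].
E[<X>_t] = 5*exp(59*t/45)/59 - 5/59

<X>_t = int_0^t ((1/3) * X_s)^2 ds. Taking expectation inside the integral: E[<X>_t] = (1/3)^2 * int_0^t E[X_s^2] ds. For GBM, E[X_s^2] = x_0^2 * exp((2 mu + sigma^2) s). Integrating:
  E[<X>_t] = (1/3)^2 * 1^2 * (exp((2*(3/5) + (1/3)^2) t) - 1) / (2*(3/5) + (1/3)^2)
           = (1/3)^2 * 1^2 * (exp((59/45) t) - 1) / (59/45) = 5*exp(59*t/45)/59 - 5/59.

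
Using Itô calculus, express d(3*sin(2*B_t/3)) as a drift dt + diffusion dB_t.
d(3*sin(2*B_t/3)) = (-2*sin(2*B_t/3)/3) dt + (2*cos(2*B_t/3)) dB_t

Itô's formula for f(B_t) gives d f(B_t) = f'(B_t) dB_t + (1/2) f''(B_t) dt. Compute derivatives of f(x) = 3*sin(2*x/3):
  f'(x)  = 2*cos(2*x/3)
  f''(x) = -4*sin(2*x/3)/3
Substitute x = B_t and multiply the f'' term by 1/2:
  drift     = (1/2) * (-4*sin(2*x/3)/3) evaluated at B_t = -2*sin(2*B_t/3)/3
  diffusion = (2*cos(2*x/3)) evaluated at B_t = 2*cos(2*B_t/3)
Therefore d(3*sin(2*B_t/3)) = (-2*sin(2*B_t/3)/3) dt + (2*cos(2*B_t/3)) dB_t.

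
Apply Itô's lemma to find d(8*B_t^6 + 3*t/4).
d(8*B_t^6 + 3*t/4) = (120*B_t^4 + 3/4) dt + (48*B_t^5) dB_t

Itô's formula for f(t, x): d f(t, B_t) = (f_t + (1/2) f_xx) dt + f_x dB_t. Compute partials of f(t, x) = 3*t/4 + 8*x^6:
  f_t(t,x)  = 3/4
  f_x(t,x)  = 48*x^5
  f_xx(t,x) = 240*x^4
Assemble drift = f_t + (1/2) f_xx = 120*x^4 + 3/4 and diffusion = f_x = 48*x^5. Substituting x = B_t:
  d(8*B_t^6 + 3*t/4) = (120*B_t^4 + 3/4) dt + (48*B_t^5) dB_t.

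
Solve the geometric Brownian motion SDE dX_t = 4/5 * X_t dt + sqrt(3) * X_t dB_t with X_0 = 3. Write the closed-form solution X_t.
X_t = 3 * exp((-7/10) * t + (sqrt(3)) * B_t)

For GBM dX = mu X dt + sigma X dB with X_0 = x_0, apply Itô to Y = log X: dY = (mu - sigma^2/2) dt + sigma dB, so Y_t = log(x_0) + (mu - sigma^2/2) t + sigma B_t and hence X_t = x_0 * exp((mu - sigma^2/2) t + sigma B_t).
With mu = 4/5, sigma = sqrt(3), x_0 = 3, this gives:
  X_t = 3 * exp((-7/10) * t + (sqrt(3)) * B_t).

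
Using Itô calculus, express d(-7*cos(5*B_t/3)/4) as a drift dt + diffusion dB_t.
d(-7*cos(5*B_t/3)/4) = (175*cos(5*B_t/3)/72) dt + (35*sin(5*B_t/3)/12) dB_t

Itô's formula for f(B_t) gives d f(B_t) = f'(B_t) dB_t + (1/2) f''(B_t) dt. Compute derivatives of f(x) = -7*cos(5*x/3)/4:
  f'(x)  = 35*sin(5*x/3)/12
  f''(x) = 175*cos(5*x/3)/36
Substitute x = B_t and multiply the f'' term by 1/2:
  drift     = (1/2) * (175*cos(5*x/3)/36) evaluated at B_t = 175*cos(5*B_t/3)/72
  diffusion = (35*sin(5*x/3)/12) evaluated at B_t = 35*sin(5*B_t/3)/12
Therefore d(-7*cos(5*B_t/3)/4) = (175*cos(5*B_t/3)/72) dt + (35*sin(5*B_t/3)/12) dB_t.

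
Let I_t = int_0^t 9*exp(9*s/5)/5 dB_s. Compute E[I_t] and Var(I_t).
E[I_t] = 0; Var(I_t) = 9*exp(18*t/5)/10 - 9/10

The Itô integral of a deterministic integrand f(s) has mean 0 because each increment f(s) * (B_{s+ds} - B_s) has mean 0. By the Itô isometry:
  Var( int_0^t f(s) dB_s ) = E[ (int_0^t f(s) dB_s)^2 ] = int_0^t f(s)^2 ds.
Here f(s) = 9*exp(9*s/5)/5, so f(s)^2 = 81*exp(18*s/5)/25. Integrate:
  int_0^t (81*exp(18*s/5)/25) ds = 9*exp(18*t/5)/10 - 9/10.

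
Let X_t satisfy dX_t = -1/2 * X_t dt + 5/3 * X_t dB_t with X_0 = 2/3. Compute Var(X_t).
Var(X_t) = (4*exp(25*t/9) - 4)*exp(-t)/9

For GBM dX = mu X dt + sigma X dB with X_0 = x_0, apply Itô to Y = log X: dY = (mu - sigma^2/2) dt + sigma dB, so Y_t = log(x_0) + (mu - sigma^2/2) t + sigma B_t and hence X_t = x_0 * exp((mu - sigma^2/2) t + sigma B_t).
With mu = -1/2, sigma = 5/3, x_0 = 2/3, this gives:
  X_t = 2/3 * exp((-17/9) * t + (5/3) * B_t).
Since sigma*B_t ~ Normal(0, sigma^2 t), E[exp(sigma*B_t)] = exp(sigma^2 t / 2); so E[X_t] = x_0 * exp((mu - sigma^2/2) t) * exp(sigma^2 t / 2) = x_0 * exp(mu t) = 2*exp(-t/2)/3.
Var(X_t) = E[X_t^2] - (E[X_t])^2 = x_0^2 * exp(2 mu t) * (exp(sigma^2 t) - 1) = (4*exp(25*t/9) - 4)*exp(-t)/9.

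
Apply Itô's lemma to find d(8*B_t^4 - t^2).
d(8*B_t^4 - t^2) = (48*B_t^2 - 2*t) dt + (32*B_t^3) dB_t

Itô's formula for f(t, x): d f(t, B_t) = (f_t + (1/2) f_xx) dt + f_x dB_t. Compute partials of f(t, x) = -t^2 + 8*x^4:
  f_t(t,x)  = -2*t
  f_x(t,x)  = 32*x^3
  f_xx(t,x) = 96*x^2
Assemble drift = f_t + (1/2) f_xx = -2*t + 48*x^2 and diffusion = f_x = 32*x^3. Substituting x = B_t:
  d(8*B_t^4 - t^2) = (48*B_t^2 - 2*t) dt + (32*B_t^3) dB_t.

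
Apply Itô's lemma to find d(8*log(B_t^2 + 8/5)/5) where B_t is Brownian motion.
d(8*log(B_t^2 + 8/5)/5) = (8*(8 - 5*B_t^2)/(5*B_t^2 + 8)^2) dt + (16*B_t/(5*B_t^2 + 8)) dB_t

Itô's formula for f(B_t) gives d f(B_t) = f'(B_t) dB_t + (1/2) f''(B_t) dt. Compute derivatives of f(x) = 8*log(x^2 + 8/5)/5:
  f'(x)  = 16*x/(5*x^2 + 8)
  f''(x) = 16*(8 - 5*x^2)/(5*x^2 + 8)^2
Substitute x = B_t and multiply the f'' term by 1/2:
  drift     = (1/2) * (16*(8 - 5*x^2)/(5*x^2 + 8)^2) evaluated at B_t = 8*(8 - 5*B_t^2)/(5*B_t^2 + 8)^2
  diffusion = (16*x/(5*x^2 + 8)) evaluated at B_t = 16*B_t/(5*B_t^2 + 8)
Therefore d(8*log(B_t^2 + 8/5)/5) = (8*(8 - 5*B_t^2)/(5*B_t^2 + 8)^2) dt + (16*B_t/(5*B_t^2 + 8)) dB_t.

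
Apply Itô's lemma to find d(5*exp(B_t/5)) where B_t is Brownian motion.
d(5*exp(B_t/5)) = (exp(B_t/5)/10) dt + (exp(B_t/5)) dB_t

Itô's formula for f(B_t) gives d f(B_t) = f'(B_t) dB_t + (1/2) f''(B_t) dt. Compute derivatives of f(x) = 5*exp(x/5):
  f'(x)  = exp(x/5)
  f''(x) = exp(x/5)/5
Substitute x = B_t and multiply the f'' term by 1/2:
  drift     = (1/2) * (exp(x/5)/5) evaluated at B_t = exp(B_t/5)/10
  diffusion = (exp(x/5)) evaluated at B_t = exp(B_t/5)
Therefore d(5*exp(B_t/5)) = (exp(B_t/5)/10) dt + (exp(B_t/5)) dB_t.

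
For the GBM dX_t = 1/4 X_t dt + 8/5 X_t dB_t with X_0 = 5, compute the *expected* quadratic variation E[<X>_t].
E[<X>_t] = 3200*exp(153*t/50)/153 - 3200/153

<X>_t = int_0^t ((8/5) * X_s)^2 ds. Taking expectation inside the integral: E[<X>_t] = (8/5)^2 * int_0^t E[X_s^2] ds. For GBM, E[X_s^2] = x_0^2 * exp((2 mu + sigma^2) s). Integrating:
  E[<X>_t] = (8/5)^2 * 5^2 * (exp((2*(1/4) + (8/5)^2) t) - 1) / (2*(1/4) + (8/5)^2)
           = (8/5)^2 * 5^2 * (exp((153/50) t) - 1) / (153/50) = 3200*exp(153*t/50)/153 - 3200/153.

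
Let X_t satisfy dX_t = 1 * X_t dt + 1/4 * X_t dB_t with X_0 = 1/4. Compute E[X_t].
E[X_t] = exp(t)/4

For GBM dX = mu X dt + sigma X dB with X_0 = x_0, apply Itô to Y = log X: dY = (mu - sigma^2/2) dt + sigma dB, so Y_t = log(x_0) + (mu - sigma^2/2) t + sigma B_t and hence X_t = x_0 * exp((mu - sigma^2/2) t + sigma B_t).
With mu = 1, sigma = 1/4, x_0 = 1/4, this gives:
  X_t = 1/4 * exp((31/32) * t + (1/4) * B_t).
Since sigma*B_t ~ Normal(0, sigma^2 t), E[exp(sigma*B_t)] = exp(sigma^2 t / 2); so E[X_t] = x_0 * exp((mu - sigma^2/2) t) * exp(sigma^2 t / 2) = x_0 * exp(mu t) = exp(t)/4.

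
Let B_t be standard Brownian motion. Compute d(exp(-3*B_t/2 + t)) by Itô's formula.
d(exp(-3*B_t/2 + t)) = (17*exp(-3*B_t/2 + t)/8) dt + (-3*exp(-3*B_t/2 + t)/2) dB_t

Itô's formula for f(t, x): d f(t, B_t) = (f_t + (1/2) f_xx) dt + f_x dB_t. Compute partials of f(t, x) = exp(t - 3*x/2):
  f_t(t,x)  = exp(t - 3*x/2)
  f_x(t,x)  = -3*exp(t - 3*x/2)/2
  f_xx(t,x) = 9*exp(t - 3*x/2)/4
Assemble drift = f_t + (1/2) f_xx = 17*exp(t - 3*x/2)/8 and diffusion = f_x = -3*exp(t - 3*x/2)/2. Substituting x = B_t:
  d(exp(-3*B_t/2 + t)) = (17*exp(-3*B_t/2 + t)/8) dt + (-3*exp(-3*B_t/2 + t)/2) dB_t.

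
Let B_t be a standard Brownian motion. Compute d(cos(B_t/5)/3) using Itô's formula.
d(cos(B_t/5)/3) = (-cos(B_t/5)/150) dt + (-sin(B_t/5)/15) dB_t

Itô's formula for f(B_t) gives d f(B_t) = f'(B_t) dB_t + (1/2) f''(B_t) dt. Compute derivatives of f(x) = cos(x/5)/3:
  f'(x)  = -sin(x/5)/15
  f''(x) = -cos(x/5)/75
Substitute x = B_t and multiply the f'' term by 1/2:
  drift     = (1/2) * (-cos(x/5)/75) evaluated at B_t = -cos(B_t/5)/150
  diffusion = (-sin(x/5)/15) evaluated at B_t = -sin(B_t/5)/15
Therefore d(cos(B_t/5)/3) = (-cos(B_t/5)/150) dt + (-sin(B_t/5)/15) dB_t.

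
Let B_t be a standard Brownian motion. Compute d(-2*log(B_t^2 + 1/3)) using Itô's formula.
d(-2*log(B_t^2 + 1/3)) = (6*(3*B_t^2 - 1)/(3*B_t^2 + 1)^2) dt + (-12*B_t/(3*B_t^2 + 1)) dB_t

Itô's formula for f(B_t) gives d f(B_t) = f'(B_t) dB_t + (1/2) f''(B_t) dt. Compute derivatives of f(x) = -2*log(x^2 + 1/3):
  f'(x)  = -12*x/(3*x^2 + 1)
  f''(x) = 12*(3*x^2 - 1)/(3*x^2 + 1)^2
Substitute x = B_t and multiply the f'' term by 1/2:
  drift     = (1/2) * (12*(3*x^2 - 1)/(3*x^2 + 1)^2) evaluated at B_t = 6*(3*B_t^2 - 1)/(3*B_t^2 + 1)^2
  diffusion = (-12*x/(3*x^2 + 1)) evaluated at B_t = -12*B_t/(3*B_t^2 + 1)
Therefore d(-2*log(B_t^2 + 1/3)) = (6*(3*B_t^2 - 1)/(3*B_t^2 + 1)^2) dt + (-12*B_t/(3*B_t^2 + 1)) dB_t.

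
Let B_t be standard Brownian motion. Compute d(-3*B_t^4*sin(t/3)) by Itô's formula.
d(-3*B_t^4*sin(t/3)) = (-B_t^2*(B_t^2*cos(t/3) + 18*sin(t/3))) dt + (-12*B_t^3*sin(t/3)) dB_t

Itô's formula for f(t, x): d f(t, B_t) = (f_t + (1/2) f_xx) dt + f_x dB_t. Compute partials of f(t, x) = -3*x^4*sin(t/3):
  f_t(t,x)  = -x^4*cos(t/3)
  f_x(t,x)  = -12*x^3*sin(t/3)
  f_xx(t,x) = -36*x^2*sin(t/3)
Assemble drift = f_t + (1/2) f_xx = -x^2*(x^2*cos(t/3) + 18*sin(t/3)) and diffusion = f_x = -12*x^3*sin(t/3). Substituting x = B_t:
  d(-3*B_t^4*sin(t/3)) = (-B_t^2*(B_t^2*cos(t/3) + 18*sin(t/3))) dt + (-12*B_t^3*sin(t/3)) dB_t.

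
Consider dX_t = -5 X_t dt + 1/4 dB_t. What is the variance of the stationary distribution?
lim Var(X_t) = 1/160

The OU SDE dX = -theta X dt + sigma dB admits the integrating factor exp(theta t): d(exp(theta t) X_t) = sigma exp(theta t) dB_t. Integrating from 0 to t gives X_t = x_0 * exp(-theta t) + sigma * int_0^t exp(-theta (t-s)) dB_s for any initial x_0. The Itô integral has variance (by the Itô isometry) sigma^2 * int_0^t exp(-2 theta (t - s)) ds = sigma^2 * (1 - exp(-2 theta t)) / (2 theta), independent of x_0.
With theta = 5, sigma = 1/4:
  Var(X_t) = (1/4)^2 * (1 - exp(-2*5 t)) / (2 * 5) = 1/160 - exp(-10*t)/160.
As t -> infinity, exp(-2*5 t) -> 0, so the stationary variance is sigma^2 / (2 theta) = 1/160.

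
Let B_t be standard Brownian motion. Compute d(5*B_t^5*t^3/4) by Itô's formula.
d(5*B_t^5*t^3/4) = (5*B_t^3*t^2*(3*B_t^2 + 10*t)/4) dt + (25*B_t^4*t^3/4) dB_t

Itô's formula for f(t, x): d f(t, B_t) = (f_t + (1/2) f_xx) dt + f_x dB_t. Compute partials of f(t, x) = 5*t^3*x^5/4:
  f_t(t,x)  = 15*t^2*x^5/4
  f_x(t,x)  = 25*t^3*x^4/4
  f_xx(t,x) = 25*t^3*x^3
Assemble drift = f_t + (1/2) f_xx = 5*t^2*x^3*(10*t + 3*x^2)/4 and diffusion = f_x = 25*t^3*x^4/4. Substituting x = B_t:
  d(5*B_t^5*t^3/4) = (5*B_t^3*t^2*(3*B_t^2 + 10*t)/4) dt + (25*B_t^4*t^3/4) dB_t.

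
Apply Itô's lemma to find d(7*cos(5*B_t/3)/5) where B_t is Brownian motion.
d(7*cos(5*B_t/3)/5) = (-35*cos(5*B_t/3)/18) dt + (-7*sin(5*B_t/3)/3) dB_t

Itô's formula for f(B_t) gives d f(B_t) = f'(B_t) dB_t + (1/2) f''(B_t) dt. Compute derivatives of f(x) = 7*cos(5*x/3)/5:
  f'(x)  = -7*sin(5*x/3)/3
  f''(x) = -35*cos(5*x/3)/9
Substitute x = B_t and multiply the f'' term by 1/2:
  drift     = (1/2) * (-35*cos(5*x/3)/9) evaluated at B_t = -35*cos(5*B_t/3)/18
  diffusion = (-7*sin(5*x/3)/3) evaluated at B_t = -7*sin(5*B_t/3)/3
Therefore d(7*cos(5*B_t/3)/5) = (-35*cos(5*B_t/3)/18) dt + (-7*sin(5*B_t/3)/3) dB_t.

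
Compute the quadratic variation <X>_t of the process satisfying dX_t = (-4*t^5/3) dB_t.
<X>_t = 16*t^11/99

For an Itô process dX_t = a(t) dt + b(t) dB_t, the quadratic variation is <X>_t = int_0^t b(s)^2 ds (the drift term does not contribute). Here b(s) = -4*s^5/3, so
  b(s)^2 = 16*s^10/9.
Integrating from 0 to t:
  <X>_t = int_0^t (16*s^10/9) ds = 16*t^11/99.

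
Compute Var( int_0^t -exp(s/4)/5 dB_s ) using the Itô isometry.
Var = 2*exp(t/2)/25 - 2/25

The Itô integral of a deterministic integrand f(s) has mean 0 because each increment f(s) * (B_{s+ds} - B_s) has mean 0. By the Itô isometry:
  Var( int_0^t f(s) dB_s ) = E[ (int_0^t f(s) dB_s)^2 ] = int_0^t f(s)^2 ds.
Here f(s) = -exp(s/4)/5, so f(s)^2 = exp(s/2)/25. Integrate:
  int_0^t (exp(s/2)/25) ds = 2*exp(t/2)/25 - 2/25.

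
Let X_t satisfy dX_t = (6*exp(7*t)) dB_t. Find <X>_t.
<X>_t = 18*exp(14*t)/7 - 18/7

For an Itô process dX_t = a(t) dt + b(t) dB_t, the quadratic variation is <X>_t = int_0^t b(s)^2 ds (the drift term does not contribute). Here b(s) = 6*exp(7*s), so
  b(s)^2 = 36*exp(14*s).
Integrating from 0 to t:
  <X>_t = int_0^t (36*exp(14*s)) ds = 18*exp(14*t)/7 - 18/7.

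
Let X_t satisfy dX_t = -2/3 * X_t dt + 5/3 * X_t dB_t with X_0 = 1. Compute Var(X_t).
Var(X_t) = (exp(25*t/9) - 1)*exp(-4*t/3)

For GBM dX = mu X dt + sigma X dB with X_0 = x_0, apply Itô to Y = log X: dY = (mu - sigma^2/2) dt + sigma dB, so Y_t = log(x_0) + (mu - sigma^2/2) t + sigma B_t and hence X_t = x_0 * exp((mu - sigma^2/2) t + sigma B_t).
With mu = -2/3, sigma = 5/3, x_0 = 1, this gives:
  X_t = 1 * exp((-37/18) * t + (5/3) * B_t).
Since sigma*B_t ~ Normal(0, sigma^2 t), E[exp(sigma*B_t)] = exp(sigma^2 t / 2); so E[X_t] = x_0 * exp((mu - sigma^2/2) t) * exp(sigma^2 t / 2) = x_0 * exp(mu t) = exp(-2*t/3).
Var(X_t) = E[X_t^2] - (E[X_t])^2 = x_0^2 * exp(2 mu t) * (exp(sigma^2 t) - 1) = (exp(25*t/9) - 1)*exp(-4*t/3).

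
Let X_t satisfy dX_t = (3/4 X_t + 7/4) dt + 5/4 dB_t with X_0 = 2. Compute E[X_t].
E[X_t] = 13*exp(3*t/4)/3 - 7/3

Taking expectations and using E[dB_t] = 0, the mean m(t) = E[X_t] satisfies the ODE m'(t) = a m(t) + b with m(0) = x_0. With a = 3/4, b = 7/4, x_0 = 2, the solution is
  m(t) = x_0 * exp(a t) + (b/a) * (exp(a t) - 1)
       = 2 * exp((3/4) t) + ((7/4)/(3/4)) * (exp((3/4) t) - 1)
       = 13*exp(3*t/4)/3 - 7/3.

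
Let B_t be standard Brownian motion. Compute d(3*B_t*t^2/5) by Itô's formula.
d(3*B_t*t^2/5) = (6*B_t*t/5) dt + (3*t^2/5) dB_t

Itô's formula for f(t, x): d f(t, B_t) = (f_t + (1/2) f_xx) dt + f_x dB_t. Compute partials of f(t, x) = 3*t^2*x/5:
  f_t(t,x)  = 6*t*x/5
  f_x(t,x)  = 3*t^2/5
  f_xx(t,x) = 0
Assemble drift = f_t + (1/2) f_xx = 6*t*x/5 and diffusion = f_x = 3*t^2/5. Substituting x = B_t:
  d(3*B_t*t^2/5) = (6*B_t*t/5) dt + (3*t^2/5) dB_t.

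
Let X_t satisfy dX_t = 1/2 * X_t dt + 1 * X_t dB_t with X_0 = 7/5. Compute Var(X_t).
Var(X_t) = 49*(exp(t) - 1)*exp(t)/25

For GBM dX = mu X dt + sigma X dB with X_0 = x_0, apply Itô to Y = log X: dY = (mu - sigma^2/2) dt + sigma dB, so Y_t = log(x_0) + (mu - sigma^2/2) t + sigma B_t and hence X_t = x_0 * exp((mu - sigma^2/2) t + sigma B_t).
With mu = 1/2, sigma = 1, x_0 = 7/5, this gives:
  X_t = 7/5 * exp((0) * t + (1) * B_t).
Since sigma*B_t ~ Normal(0, sigma^2 t), E[exp(sigma*B_t)] = exp(sigma^2 t / 2); so E[X_t] = x_0 * exp((mu - sigma^2/2) t) * exp(sigma^2 t / 2) = x_0 * exp(mu t) = 7*exp(t/2)/5.
Var(X_t) = E[X_t^2] - (E[X_t])^2 = x_0^2 * exp(2 mu t) * (exp(sigma^2 t) - 1) = 49*(exp(t) - 1)*exp(t)/25.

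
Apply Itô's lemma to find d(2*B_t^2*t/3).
d(2*B_t^2*t/3) = (2*B_t^2/3 + 2*t/3) dt + (4*B_t*t/3) dB_t

Itô's formula for f(t, x): d f(t, B_t) = (f_t + (1/2) f_xx) dt + f_x dB_t. Compute partials of f(t, x) = 2*t*x^2/3:
  f_t(t,x)  = 2*x^2/3
  f_x(t,x)  = 4*t*x/3
  f_xx(t,x) = 4*t/3
Assemble drift = f_t + (1/2) f_xx = 2*t/3 + 2*x^2/3 and diffusion = f_x = 4*t*x/3. Substituting x = B_t:
  d(2*B_t^2*t/3) = (2*B_t^2/3 + 2*t/3) dt + (4*B_t*t/3) dB_t.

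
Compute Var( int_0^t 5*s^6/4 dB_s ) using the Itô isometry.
Var = 25*t^13/208

The Itô integral of a deterministic integrand f(s) has mean 0 because each increment f(s) * (B_{s+ds} - B_s) has mean 0. By the Itô isometry:
  Var( int_0^t f(s) dB_s ) = E[ (int_0^t f(s) dB_s)^2 ] = int_0^t f(s)^2 ds.
Here f(s) = 5*s^6/4, so f(s)^2 = 25*s^12/16. Integrate:
  int_0^t (25*s^12/16) ds = 25*t^13/208.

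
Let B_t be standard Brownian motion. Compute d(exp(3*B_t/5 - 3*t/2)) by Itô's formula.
d(exp(3*B_t/5 - 3*t/2)) = (-33*exp(3*B_t/5 - 3*t/2)/25) dt + (3*exp(3*B_t/5 - 3*t/2)/5) dB_t

Itô's formula for f(t, x): d f(t, B_t) = (f_t + (1/2) f_xx) dt + f_x dB_t. Compute partials of f(t, x) = exp(-3*t/2 + 3*x/5):
  f_t(t,x)  = -3*exp(-3*t/2 + 3*x/5)/2
  f_x(t,x)  = 3*exp(-3*t/2 + 3*x/5)/5
  f_xx(t,x) = 9*exp(-3*t/2 + 3*x/5)/25
Assemble drift = f_t + (1/2) f_xx = -33*exp(-3*t/2 + 3*x/5)/25 and diffusion = f_x = 3*exp(-3*t/2 + 3*x/5)/5. Substituting x = B_t:
  d(exp(3*B_t/5 - 3*t/2)) = (-33*exp(3*B_t/5 - 3*t/2)/25) dt + (3*exp(3*B_t/5 - 3*t/2)/5) dB_t.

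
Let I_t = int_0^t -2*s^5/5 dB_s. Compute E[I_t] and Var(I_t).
E[I_t] = 0; Var(I_t) = 4*t^11/275

The Itô integral of a deterministic integrand f(s) has mean 0 because each increment f(s) * (B_{s+ds} - B_s) has mean 0. By the Itô isometry:
  Var( int_0^t f(s) dB_s ) = E[ (int_0^t f(s) dB_s)^2 ] = int_0^t f(s)^2 ds.
Here f(s) = -2*s^5/5, so f(s)^2 = 4*s^10/25. Integrate:
  int_0^t (4*s^10/25) ds = 4*t^11/275.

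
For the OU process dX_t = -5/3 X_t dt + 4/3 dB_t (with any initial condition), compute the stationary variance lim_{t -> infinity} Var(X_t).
lim Var(X_t) = 8/15

The OU SDE dX = -theta X dt + sigma dB admits the integrating factor exp(theta t): d(exp(theta t) X_t) = sigma exp(theta t) dB_t. Integrating from 0 to t gives X_t = x_0 * exp(-theta t) + sigma * int_0^t exp(-theta (t-s)) dB_s for any initial x_0. The Itô integral has variance (by the Itô isometry) sigma^2 * int_0^t exp(-2 theta (t - s)) ds = sigma^2 * (1 - exp(-2 theta t)) / (2 theta), independent of x_0.
With theta = 5/3, sigma = 4/3:
  Var(X_t) = (4/3)^2 * (1 - exp(-2*5/3 t)) / (2 * 5/3) = 8/15 - 8*exp(-10*t/3)/15.
As t -> infinity, exp(-2*5/3 t) -> 0, so the stationary variance is sigma^2 / (2 theta) = 8/15.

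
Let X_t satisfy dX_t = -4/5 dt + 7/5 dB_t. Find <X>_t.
<X>_t = 49*t/25

For an Itô process dX_t = a(t) dt + b(t) dB_t, the quadratic variation is <X>_t = int_0^t b(s)^2 ds (the drift term does not contribute). Here b(s) = 7/5, so
  b(s)^2 = 49/25.
Integrating from 0 to t:
  <X>_t = int_0^t (49/25) ds = 49*t/25.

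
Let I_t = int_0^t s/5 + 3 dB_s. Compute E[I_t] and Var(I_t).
E[I_t] = 0; Var(I_t) = t*(t^2 + 45*t + 675)/75

The Itô integral of a deterministic integrand f(s) has mean 0 because each increment f(s) * (B_{s+ds} - B_s) has mean 0. By the Itô isometry:
  Var( int_0^t f(s) dB_s ) = E[ (int_0^t f(s) dB_s)^2 ] = int_0^t f(s)^2 ds.
Here f(s) = s/5 + 3, so f(s)^2 = (s + 15)^2/25. Integrate:
  int_0^t ((s + 15)^2/25) ds = t*(t^2 + 45*t + 675)/75.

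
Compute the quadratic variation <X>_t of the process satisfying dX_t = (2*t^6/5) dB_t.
<X>_t = 4*t^13/325

For an Itô process dX_t = a(t) dt + b(t) dB_t, the quadratic variation is <X>_t = int_0^t b(s)^2 ds (the drift term does not contribute). Here b(s) = 2*s^6/5, so
  b(s)^2 = 4*s^12/25.
Integrating from 0 to t:
  <X>_t = int_0^t (4*s^12/25) ds = 4*t^13/325.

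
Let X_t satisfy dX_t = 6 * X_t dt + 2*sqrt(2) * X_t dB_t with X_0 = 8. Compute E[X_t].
E[X_t] = 8*exp(6*t)

For GBM dX = mu X dt + sigma X dB with X_0 = x_0, apply Itô to Y = log X: dY = (mu - sigma^2/2) dt + sigma dB, so Y_t = log(x_0) + (mu - sigma^2/2) t + sigma B_t and hence X_t = x_0 * exp((mu - sigma^2/2) t + sigma B_t).
With mu = 6, sigma = 2*sqrt(2), x_0 = 8, this gives:
  X_t = 8 * exp((2) * t + (2*sqrt(2)) * B_t).
Since sigma*B_t ~ Normal(0, sigma^2 t), E[exp(sigma*B_t)] = exp(sigma^2 t / 2); so E[X_t] = x_0 * exp((mu - sigma^2/2) t) * exp(sigma^2 t / 2) = x_0 * exp(mu t) = 8*exp(6*t).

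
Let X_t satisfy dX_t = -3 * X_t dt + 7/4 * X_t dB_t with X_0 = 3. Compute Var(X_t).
Var(X_t) = (9*exp(49*t/16) - 9)*exp(-6*t)

For GBM dX = mu X dt + sigma X dB with X_0 = x_0, apply Itô to Y = log X: dY = (mu - sigma^2/2) dt + sigma dB, so Y_t = log(x_0) + (mu - sigma^2/2) t + sigma B_t and hence X_t = x_0 * exp((mu - sigma^2/2) t + sigma B_t).
With mu = -3, sigma = 7/4, x_0 = 3, this gives:
  X_t = 3 * exp((-145/32) * t + (7/4) * B_t).
Since sigma*B_t ~ Normal(0, sigma^2 t), E[exp(sigma*B_t)] = exp(sigma^2 t / 2); so E[X_t] = x_0 * exp((mu - sigma^2/2) t) * exp(sigma^2 t / 2) = x_0 * exp(mu t) = 3*exp(-3*t).
Var(X_t) = E[X_t^2] - (E[X_t])^2 = x_0^2 * exp(2 mu t) * (exp(sigma^2 t) - 1) = (9*exp(49*t/16) - 9)*exp(-6*t).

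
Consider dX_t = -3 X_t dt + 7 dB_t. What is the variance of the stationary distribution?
lim Var(X_t) = 49/6

The OU SDE dX = -theta X dt + sigma dB admits the integrating factor exp(theta t): d(exp(theta t) X_t) = sigma exp(theta t) dB_t. Integrating from 0 to t gives X_t = x_0 * exp(-theta t) + sigma * int_0^t exp(-theta (t-s)) dB_s for any initial x_0. The Itô integral has variance (by the Itô isometry) sigma^2 * int_0^t exp(-2 theta (t - s)) ds = sigma^2 * (1 - exp(-2 theta t)) / (2 theta), independent of x_0.
With theta = 3, sigma = 7:
  Var(X_t) = (7)^2 * (1 - exp(-2*3 t)) / (2 * 3) = 49/6 - 49*exp(-6*t)/6.
As t -> infinity, exp(-2*3 t) -> 0, so the stationary variance is sigma^2 / (2 theta) = 49/6.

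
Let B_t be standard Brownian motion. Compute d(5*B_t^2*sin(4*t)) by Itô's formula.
d(5*B_t^2*sin(4*t)) = (20*B_t^2*cos(4*t) + 5*sin(4*t)) dt + (10*B_t*sin(4*t)) dB_t

Itô's formula for f(t, x): d f(t, B_t) = (f_t + (1/2) f_xx) dt + f_x dB_t. Compute partials of f(t, x) = 5*x^2*sin(4*t):
  f_t(t,x)  = 20*x^2*cos(4*t)
  f_x(t,x)  = 10*x*sin(4*t)
  f_xx(t,x) = 10*sin(4*t)
Assemble drift = f_t + (1/2) f_xx = 20*x^2*cos(4*t) + 5*sin(4*t) and diffusion = f_x = 10*x*sin(4*t). Substituting x = B_t:
  d(5*B_t^2*sin(4*t)) = (20*B_t^2*cos(4*t) + 5*sin(4*t)) dt + (10*B_t*sin(4*t)) dB_t.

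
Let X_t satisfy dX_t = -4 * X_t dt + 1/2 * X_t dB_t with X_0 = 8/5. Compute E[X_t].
E[X_t] = 8*exp(-4*t)/5

For GBM dX = mu X dt + sigma X dB with X_0 = x_0, apply Itô to Y = log X: dY = (mu - sigma^2/2) dt + sigma dB, so Y_t = log(x_0) + (mu - sigma^2/2) t + sigma B_t and hence X_t = x_0 * exp((mu - sigma^2/2) t + sigma B_t).
With mu = -4, sigma = 1/2, x_0 = 8/5, this gives:
  X_t = 8/5 * exp((-33/8) * t + (1/2) * B_t).
Since sigma*B_t ~ Normal(0, sigma^2 t), E[exp(sigma*B_t)] = exp(sigma^2 t / 2); so E[X_t] = x_0 * exp((mu - sigma^2/2) t) * exp(sigma^2 t / 2) = x_0 * exp(mu t) = 8*exp(-4*t)/5.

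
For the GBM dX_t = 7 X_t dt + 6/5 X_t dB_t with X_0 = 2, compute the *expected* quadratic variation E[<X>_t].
E[<X>_t] = 72*exp(386*t/25)/193 - 72/193

<X>_t = int_0^t ((6/5) * X_s)^2 ds. Taking expectation inside the integral: E[<X>_t] = (6/5)^2 * int_0^t E[X_s^2] ds. For GBM, E[X_s^2] = x_0^2 * exp((2 mu + sigma^2) s). Integrating:
  E[<X>_t] = (6/5)^2 * 2^2 * (exp((2*7 + (6/5)^2) t) - 1) / (2*7 + (6/5)^2)
           = (6/5)^2 * 2^2 * (exp((386/25) t) - 1) / (386/25) = 72*exp(386*t/25)/193 - 72/193.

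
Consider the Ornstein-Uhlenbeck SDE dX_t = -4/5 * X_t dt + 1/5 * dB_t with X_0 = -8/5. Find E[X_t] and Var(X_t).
E[X_t] = -8*exp(-4*t/5)/5; Var(X_t) = 1/40 - exp(-8*t/5)/40

The OU SDE dX = -theta X dt + sigma dB admits the integrating factor exp(theta t): d(exp(theta t) X_t) = sigma exp(theta t) dB_t. Integrating from 0 to t:
  X_t = x_0 * exp(-theta t) + sigma * int_0^t exp(-theta (t-s)) dB_s.
The Itô integral has mean 0 and (by the Itô isometry) variance sigma^2 * int_0^t exp(-2 theta (t - s)) ds = sigma^2 * (1 - exp(-2 theta t)) / (2 theta).
With theta = 4/5, sigma = 1/5, x_0 = -8/5:
  E[X_t] = -8/5 * exp(-4/5 t) = -8*exp(-4*t/5)/5
  Var(X_t) = (1/5)^2 * (1 - exp(-2*4/5 t)) / (2 * 4/5) = 1/40 - exp(-8*t/5)/40.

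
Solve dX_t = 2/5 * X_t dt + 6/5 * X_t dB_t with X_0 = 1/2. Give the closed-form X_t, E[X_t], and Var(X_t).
X_t = 1/2 * exp((-8/25) t + (6/5) B_t); E[X_t] = exp(2*t/5)/2; Var(X_t) = (exp(36*t/25) - 1)*exp(4*t/5)/4

For GBM dX = mu X dt + sigma X dB with X_0 = x_0, apply Itô to Y = log X: dY = (mu - sigma^2/2) dt + sigma dB, so Y_t = log(x_0) + (mu - sigma^2/2) t + sigma B_t and hence X_t = x_0 * exp((mu - sigma^2/2) t + sigma B_t).
With mu = 2/5, sigma = 6/5, x_0 = 1/2, this gives:
  X_t = 1/2 * exp((-8/25) * t + (6/5) * B_t).
Since sigma*B_t ~ Normal(0, sigma^2 t), E[exp(sigma*B_t)] = exp(sigma^2 t / 2); so E[X_t] = x_0 * exp((mu - sigma^2/2) t) * exp(sigma^2 t / 2) = x_0 * exp(mu t) = exp(2*t/5)/2.
Var(X_t) = E[X_t^2] - (E[X_t])^2 = x_0^2 * exp(2 mu t) * (exp(sigma^2 t) - 1) = (exp(36*t/25) - 1)*exp(4*t/5)/4.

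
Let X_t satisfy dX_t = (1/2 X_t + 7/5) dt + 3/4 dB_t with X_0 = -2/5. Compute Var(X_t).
Var(X_t) = 9*exp(t)/16 - 9/16

The variance V(t) = Var(X_t) satisfies V'(t) = 2 a V(t) + c^2 with V(0) = 0 (drift coefficient is linear in X, diffusion is constant). With a = 1/2, c = 3/4, the solution is
  V(t) = (c^2 / (2 a)) * (exp(2 a t) - 1)
       = ((3/4)^2 / (2*(1/2))) * (exp(1 t) - 1)
       = 9*exp(t)/16 - 9/16.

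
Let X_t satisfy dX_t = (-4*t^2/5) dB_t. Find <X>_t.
<X>_t = 16*t^5/125

For an Itô process dX_t = a(t) dt + b(t) dB_t, the quadratic variation is <X>_t = int_0^t b(s)^2 ds (the drift term does not contribute). Here b(s) = -4*s^2/5, so
  b(s)^2 = 16*s^4/25.
Integrating from 0 to t:
  <X>_t = int_0^t (16*s^4/25) ds = 16*t^5/125.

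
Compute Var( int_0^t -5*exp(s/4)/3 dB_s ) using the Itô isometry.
Var = 50*exp(t/2)/9 - 50/9

The Itô integral of a deterministic integrand f(s) has mean 0 because each increment f(s) * (B_{s+ds} - B_s) has mean 0. By the Itô isometry:
  Var( int_0^t f(s) dB_s ) = E[ (int_0^t f(s) dB_s)^2 ] = int_0^t f(s)^2 ds.
Here f(s) = -5*exp(s/4)/3, so f(s)^2 = 25*exp(s/2)/9. Integrate:
  int_0^t (25*exp(s/2)/9) ds = 50*exp(t/2)/9 - 50/9.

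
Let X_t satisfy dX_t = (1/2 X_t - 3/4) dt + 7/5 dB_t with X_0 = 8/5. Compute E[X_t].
E[X_t] = exp(t/2)/10 + 3/2

Taking expectations and using E[dB_t] = 0, the mean m(t) = E[X_t] satisfies the ODE m'(t) = a m(t) + b with m(0) = x_0. With a = 1/2, b = -3/4, x_0 = 8/5, the solution is
  m(t) = x_0 * exp(a t) + (b/a) * (exp(a t) - 1)
       = (8/5) * exp((1/2) t) + ((-3/4)/(1/2)) * (exp((1/2) t) - 1)
       = exp(t/2)/10 + 3/2.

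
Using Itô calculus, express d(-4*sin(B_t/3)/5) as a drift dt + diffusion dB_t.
d(-4*sin(B_t/3)/5) = (2*sin(B_t/3)/45) dt + (-4*cos(B_t/3)/15) dB_t

Itô's formula for f(B_t) gives d f(B_t) = f'(B_t) dB_t + (1/2) f''(B_t) dt. Compute derivatives of f(x) = -4*sin(x/3)/5:
  f'(x)  = -4*cos(x/3)/15
  f''(x) = 4*sin(x/3)/45
Substitute x = B_t and multiply the f'' term by 1/2:
  drift     = (1/2) * (4*sin(x/3)/45) evaluated at B_t = 2*sin(B_t/3)/45
  diffusion = (-4*cos(x/3)/15) evaluated at B_t = -4*cos(B_t/3)/15
Therefore d(-4*sin(B_t/3)/5) = (2*sin(B_t/3)/45) dt + (-4*cos(B_t/3)/15) dB_t.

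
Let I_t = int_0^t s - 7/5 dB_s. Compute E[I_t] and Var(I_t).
E[I_t] = 0; Var(I_t) = t*(25*t^2 - 105*t + 147)/75

The Itô integral of a deterministic integrand f(s) has mean 0 because each increment f(s) * (B_{s+ds} - B_s) has mean 0. By the Itô isometry:
  Var( int_0^t f(s) dB_s ) = E[ (int_0^t f(s) dB_s)^2 ] = int_0^t f(s)^2 ds.
Here f(s) = s - 7/5, so f(s)^2 = (5*s - 7)^2/25. Integrate:
  int_0^t ((5*s - 7)^2/25) ds = t*(25*t^2 - 105*t + 147)/75.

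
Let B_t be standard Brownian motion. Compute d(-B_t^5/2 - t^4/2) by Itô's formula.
d(-B_t^5/2 - t^4/2) = (-5*B_t^3 - 2*t^3) dt + (-5*B_t^4/2) dB_t

Itô's formula for f(t, x): d f(t, B_t) = (f_t + (1/2) f_xx) dt + f_x dB_t. Compute partials of f(t, x) = -t^4/2 - x^5/2:
  f_t(t,x)  = -2*t^3
  f_x(t,x)  = -5*x^4/2
  f_xx(t,x) = -10*x^3
Assemble drift = f_t + (1/2) f_xx = -2*t^3 - 5*x^3 and diffusion = f_x = -5*x^4/2. Substituting x = B_t:
  d(-B_t^5/2 - t^4/2) = (-5*B_t^3 - 2*t^3) dt + (-5*B_t^4/2) dB_t.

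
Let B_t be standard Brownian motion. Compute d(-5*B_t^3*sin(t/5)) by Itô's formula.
d(-5*B_t^3*sin(t/5)) = (-B_t*(B_t^2*cos(t/5) + 15*sin(t/5))) dt + (-15*B_t^2*sin(t/5)) dB_t

Itô's formula for f(t, x): d f(t, B_t) = (f_t + (1/2) f_xx) dt + f_x dB_t. Compute partials of f(t, x) = -5*x^3*sin(t/5):
  f_t(t,x)  = -x^3*cos(t/5)
  f_x(t,x)  = -15*x^2*sin(t/5)
  f_xx(t,x) = -30*x*sin(t/5)
Assemble drift = f_t + (1/2) f_xx = -x*(x^2*cos(t/5) + 15*sin(t/5)) and diffusion = f_x = -15*x^2*sin(t/5). Substituting x = B_t:
  d(-5*B_t^3*sin(t/5)) = (-B_t*(B_t^2*cos(t/5) + 15*sin(t/5))) dt + (-15*B_t^2*sin(t/5)) dB_t.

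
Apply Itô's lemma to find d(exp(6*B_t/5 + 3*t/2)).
d(exp(6*B_t/5 + 3*t/2)) = (111*exp(6*B_t/5 + 3*t/2)/50) dt + (6*exp(6*B_t/5 + 3*t/2)/5) dB_t

Itô's formula for f(t, x): d f(t, B_t) = (f_t + (1/2) f_xx) dt + f_x dB_t. Compute partials of f(t, x) = exp(3*t/2 + 6*x/5):
  f_t(t,x)  = 3*exp(3*t/2 + 6*x/5)/2
  f_x(t,x)  = 6*exp(3*t/2 + 6*x/5)/5
  f_xx(t,x) = 36*exp(3*t/2 + 6*x/5)/25
Assemble drift = f_t + (1/2) f_xx = 111*exp(3*t/2 + 6*x/5)/50 and diffusion = f_x = 6*exp(3*t/2 + 6*x/5)/5. Substituting x = B_t:
  d(exp(6*B_t/5 + 3*t/2)) = (111*exp(6*B_t/5 + 3*t/2)/50) dt + (6*exp(6*B_t/5 + 3*t/2)/5) dB_t.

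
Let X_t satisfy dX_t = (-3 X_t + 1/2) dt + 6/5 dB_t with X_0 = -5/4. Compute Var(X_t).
Var(X_t) = 6/25 - 6*exp(-6*t)/25

The variance V(t) = Var(X_t) satisfies V'(t) = 2 a V(t) + c^2 with V(0) = 0 (drift coefficient is linear in X, diffusion is constant). With a = -3, c = 6/5, the solution is
  V(t) = (c^2 / (2 a)) * (exp(2 a t) - 1)
       = ((6/5)^2 / (2*(-3))) * (exp((-6) t) - 1)
       = 6/25 - 6*exp(-6*t)/25.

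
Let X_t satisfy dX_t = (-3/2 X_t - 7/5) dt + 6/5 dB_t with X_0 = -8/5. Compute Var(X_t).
Var(X_t) = 12/25 - 12*exp(-3*t)/25

The variance V(t) = Var(X_t) satisfies V'(t) = 2 a V(t) + c^2 with V(0) = 0 (drift coefficient is linear in X, diffusion is constant). With a = -3/2, c = 6/5, the solution is
  V(t) = (c^2 / (2 a)) * (exp(2 a t) - 1)
       = ((6/5)^2 / (2*(-3/2))) * (exp((-3) t) - 1)
       = 12/25 - 12*exp(-3*t)/25.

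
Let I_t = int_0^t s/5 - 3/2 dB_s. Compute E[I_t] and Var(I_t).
E[I_t] = 0; Var(I_t) = t*(4*t^2 - 90*t + 675)/300

The Itô integral of a deterministic integrand f(s) has mean 0 because each increment f(s) * (B_{s+ds} - B_s) has mean 0. By the Itô isometry:
  Var( int_0^t f(s) dB_s ) = E[ (int_0^t f(s) dB_s)^2 ] = int_0^t f(s)^2 ds.
Here f(s) = s/5 - 3/2, so f(s)^2 = (2*s - 15)^2/100. Integrate:
  int_0^t ((2*s - 15)^2/100) ds = t*(4*t^2 - 90*t + 675)/300.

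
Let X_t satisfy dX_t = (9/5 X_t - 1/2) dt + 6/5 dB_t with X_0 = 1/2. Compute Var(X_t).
Var(X_t) = 2*exp(18*t/5)/5 - 2/5

The variance V(t) = Var(X_t) satisfies V'(t) = 2 a V(t) + c^2 with V(0) = 0 (drift coefficient is linear in X, diffusion is constant). With a = 9/5, c = 6/5, the solution is
  V(t) = (c^2 / (2 a)) * (exp(2 a t) - 1)
       = ((6/5)^2 / (2*(9/5))) * (exp((18/5) t) - 1)
       = 2*exp(18*t/5)/5 - 2/5.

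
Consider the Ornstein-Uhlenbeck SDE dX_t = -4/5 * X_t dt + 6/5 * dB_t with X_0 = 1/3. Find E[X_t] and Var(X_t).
E[X_t] = exp(-4*t/5)/3; Var(X_t) = 9/10 - 9*exp(-8*t/5)/10

The OU SDE dX = -theta X dt + sigma dB admits the integrating factor exp(theta t): d(exp(theta t) X_t) = sigma exp(theta t) dB_t. Integrating from 0 to t:
  X_t = x_0 * exp(-theta t) + sigma * int_0^t exp(-theta (t-s)) dB_s.
The Itô integral has mean 0 and (by the Itô isometry) variance sigma^2 * int_0^t exp(-2 theta (t - s)) ds = sigma^2 * (1 - exp(-2 theta t)) / (2 theta).
With theta = 4/5, sigma = 6/5, x_0 = 1/3:
  E[X_t] = 1/3 * exp(-4/5 t) = exp(-4*t/5)/3
  Var(X_t) = (6/5)^2 * (1 - exp(-2*4/5 t)) / (2 * 4/5) = 9/10 - 9*exp(-8*t/5)/10.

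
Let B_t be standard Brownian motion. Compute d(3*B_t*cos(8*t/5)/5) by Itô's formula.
d(3*B_t*cos(8*t/5)/5) = (-24*B_t*sin(8*t/5)/25) dt + (3*cos(8*t/5)/5) dB_t

Itô's formula for f(t, x): d f(t, B_t) = (f_t + (1/2) f_xx) dt + f_x dB_t. Compute partials of f(t, x) = 3*x*cos(8*t/5)/5:
  f_t(t,x)  = -24*x*sin(8*t/5)/25
  f_x(t,x)  = 3*cos(8*t/5)/5
  f_xx(t,x) = 0
Assemble drift = f_t + (1/2) f_xx = -24*x*sin(8*t/5)/25 and diffusion = f_x = 3*cos(8*t/5)/5. Substituting x = B_t:
  d(3*B_t*cos(8*t/5)/5) = (-24*B_t*sin(8*t/5)/25) dt + (3*cos(8*t/5)/5) dB_t.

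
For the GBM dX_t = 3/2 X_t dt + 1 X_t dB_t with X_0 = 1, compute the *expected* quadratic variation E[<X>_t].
E[<X>_t] = exp(4*t)/4 - 1/4

<X>_t = int_0^t (1 * X_s)^2 ds. Taking expectation inside the integral: E[<X>_t] = 1^2 * int_0^t E[X_s^2] ds. For GBM, E[X_s^2] = x_0^2 * exp((2 mu + sigma^2) s). Integrating:
  E[<X>_t] = 1^2 * 1^2 * (exp((2*(3/2) + 1^2) t) - 1) / (2*(3/2) + 1^2)
           = 1^2 * 1^2 * (exp(4 t) - 1) / 4 = exp(4*t)/4 - 1/4.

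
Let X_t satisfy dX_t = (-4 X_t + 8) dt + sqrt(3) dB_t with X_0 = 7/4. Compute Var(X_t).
Var(X_t) = 3/8 - 3*exp(-8*t)/8

The variance V(t) = Var(X_t) satisfies V'(t) = 2 a V(t) + c^2 with V(0) = 0 (drift coefficient is linear in X, diffusion is constant). With a = -4, c = sqrt(3), the solution is
  V(t) = (c^2 / (2 a)) * (exp(2 a t) - 1)
       = (sqrt(3)^2 / (2*(-4))) * (exp((-8) t) - 1)
       = 3/8 - 3*exp(-8*t)/8.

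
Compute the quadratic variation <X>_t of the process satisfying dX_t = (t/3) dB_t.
<X>_t = t^3/27

For an Itô process dX_t = a(t) dt + b(t) dB_t, the quadratic variation is <X>_t = int_0^t b(s)^2 ds (the drift term does not contribute). Here b(s) = s/3, so
  b(s)^2 = s^2/9.
Integrating from 0 to t:
  <X>_t = int_0^t (s^2/9) ds = t^3/27.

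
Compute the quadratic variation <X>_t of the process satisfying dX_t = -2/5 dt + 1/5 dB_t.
<X>_t = t/25

For an Itô process dX_t = a(t) dt + b(t) dB_t, the quadratic variation is <X>_t = int_0^t b(s)^2 ds (the drift term does not contribute). Here b(s) = 1/5, so
  b(s)^2 = 1/25.
Integrating from 0 to t:
  <X>_t = int_0^t (1/25) ds = t/25.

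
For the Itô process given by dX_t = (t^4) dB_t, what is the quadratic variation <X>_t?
<X>_t = t^9/9

For an Itô process dX_t = a(t) dt + b(t) dB_t, the quadratic variation is <X>_t = int_0^t b(s)^2 ds (the drift term does not contribute). Here b(s) = s^4, so
  b(s)^2 = s^8.
Integrating from 0 to t:
  <X>_t = int_0^t (s^8) ds = t^9/9.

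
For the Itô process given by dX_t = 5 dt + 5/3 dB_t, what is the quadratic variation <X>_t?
<X>_t = 25*t/9

For an Itô process dX_t = a(t) dt + b(t) dB_t, the quadratic variation is <X>_t = int_0^t b(s)^2 ds (the drift term does not contribute). Here b(s) = 5/3, so
  b(s)^2 = 25/9.
Integrating from 0 to t:
  <X>_t = int_0^t (25/9) ds = 25*t/9.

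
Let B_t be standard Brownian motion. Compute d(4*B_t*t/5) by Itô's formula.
d(4*B_t*t/5) = (4*B_t/5) dt + (4*t/5) dB_t

Itô's formula for f(t, x): d f(t, B_t) = (f_t + (1/2) f_xx) dt + f_x dB_t. Compute partials of f(t, x) = 4*t*x/5:
  f_t(t,x)  = 4*x/5
  f_x(t,x)  = 4*t/5
  f_xx(t,x) = 0
Assemble drift = f_t + (1/2) f_xx = 4*x/5 and diffusion = f_x = 4*t/5. Substituting x = B_t:
  d(4*B_t*t/5) = (4*B_t/5) dt + (4*t/5) dB_t.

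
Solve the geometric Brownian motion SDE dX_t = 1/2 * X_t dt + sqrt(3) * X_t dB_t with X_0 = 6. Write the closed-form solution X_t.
X_t = 6 * exp((-1) * t + (sqrt(3)) * B_t)

For GBM dX = mu X dt + sigma X dB with X_0 = x_0, apply Itô to Y = log X: dY = (mu - sigma^2/2) dt + sigma dB, so Y_t = log(x_0) + (mu - sigma^2/2) t + sigma B_t and hence X_t = x_0 * exp((mu - sigma^2/2) t + sigma B_t).
With mu = 1/2, sigma = sqrt(3), x_0 = 6, this gives:
  X_t = 6 * exp((-1) * t + (sqrt(3)) * B_t).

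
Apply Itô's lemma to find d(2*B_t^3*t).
d(2*B_t^3*t) = (2*B_t*(B_t^2 + 3*t)) dt + (6*B_t^2*t) dB_t

Itô's formula for f(t, x): d f(t, B_t) = (f_t + (1/2) f_xx) dt + f_x dB_t. Compute partials of f(t, x) = 2*t*x^3:
  f_t(t,x)  = 2*x^3
  f_x(t,x)  = 6*t*x^2
  f_xx(t,x) = 12*t*x
Assemble drift = f_t + (1/2) f_xx = 2*x*(3*t + x^2) and diffusion = f_x = 6*t*x^2. Substituting x = B_t:
  d(2*B_t^3*t) = (2*B_t*(B_t^2 + 3*t)) dt + (6*B_t^2*t) dB_t.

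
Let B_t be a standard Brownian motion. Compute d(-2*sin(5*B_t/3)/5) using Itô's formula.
d(-2*sin(5*B_t/3)/5) = (5*sin(5*B_t/3)/9) dt + (-2*cos(5*B_t/3)/3) dB_t

Itô's formula for f(B_t) gives d f(B_t) = f'(B_t) dB_t + (1/2) f''(B_t) dt. Compute derivatives of f(x) = -2*sin(5*x/3)/5:
  f'(x)  = -2*cos(5*x/3)/3
  f''(x) = 10*sin(5*x/3)/9
Substitute x = B_t and multiply the f'' term by 1/2:
  drift     = (1/2) * (10*sin(5*x/3)/9) evaluated at B_t = 5*sin(5*B_t/3)/9
  diffusion = (-2*cos(5*x/3)/3) evaluated at B_t = -2*cos(5*B_t/3)/3
Therefore d(-2*sin(5*B_t/3)/5) = (5*sin(5*B_t/3)/9) dt + (-2*cos(5*B_t/3)/3) dB_t.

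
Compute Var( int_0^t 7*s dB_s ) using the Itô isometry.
Var = 49*t^3/3

The Itô integral of a deterministic integrand f(s) has mean 0 because each increment f(s) * (B_{s+ds} - B_s) has mean 0. By the Itô isometry:
  Var( int_0^t f(s) dB_s ) = E[ (int_0^t f(s) dB_s)^2 ] = int_0^t f(s)^2 ds.
Here f(s) = 7*s, so f(s)^2 = 49*s^2. Integrate:
  int_0^t (49*s^2) ds = 49*t^3/3.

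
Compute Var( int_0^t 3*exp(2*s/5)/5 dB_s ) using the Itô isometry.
Var = 9*exp(4*t/5)/20 - 9/20

The Itô integral of a deterministic integrand f(s) has mean 0 because each increment f(s) * (B_{s+ds} - B_s) has mean 0. By the Itô isometry:
  Var( int_0^t f(s) dB_s ) = E[ (int_0^t f(s) dB_s)^2 ] = int_0^t f(s)^2 ds.
Here f(s) = 3*exp(2*s/5)/5, so f(s)^2 = 9*exp(4*s/5)/25. Integrate:
  int_0^t (9*exp(4*s/5)/25) ds = 9*exp(4*t/5)/20 - 9/20.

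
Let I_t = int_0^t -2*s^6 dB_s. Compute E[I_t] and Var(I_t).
E[I_t] = 0; Var(I_t) = 4*t^13/13

The Itô integral of a deterministic integrand f(s) has mean 0 because each increment f(s) * (B_{s+ds} - B_s) has mean 0. By the Itô isometry:
  Var( int_0^t f(s) dB_s ) = E[ (int_0^t f(s) dB_s)^2 ] = int_0^t f(s)^2 ds.
Here f(s) = -2*s^6, so f(s)^2 = 4*s^12. Integrate:
  int_0^t (4*s^12) ds = 4*t^13/13.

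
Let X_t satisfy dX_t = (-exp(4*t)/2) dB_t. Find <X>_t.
<X>_t = exp(8*t)/32 - 1/32

For an Itô process dX_t = a(t) dt + b(t) dB_t, the quadratic variation is <X>_t = int_0^t b(s)^2 ds (the drift term does not contribute). Here b(s) = -exp(4*s)/2, so
  b(s)^2 = exp(8*s)/4.
Integrating from 0 to t:
  <X>_t = int_0^t (exp(8*s)/4) ds = exp(8*t)/32 - 1/32.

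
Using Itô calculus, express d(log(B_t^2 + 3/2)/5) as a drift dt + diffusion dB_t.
d(log(B_t^2 + 3/2)/5) = (2*(3 - 2*B_t^2)/(5*(2*B_t^2 + 3)^2)) dt + (4*B_t/(5*(2*B_t^2 + 3))) dB_t

Itô's formula for f(B_t) gives d f(B_t) = f'(B_t) dB_t + (1/2) f''(B_t) dt. Compute derivatives of f(x) = log(x^2 + 3/2)/5:
  f'(x)  = 4*x/(5*(2*x^2 + 3))
  f''(x) = 4*(3 - 2*x^2)/(5*(2*x^2 + 3)^2)
Substitute x = B_t and multiply the f'' term by 1/2:
  drift     = (1/2) * (4*(3 - 2*x^2)/(5*(2*x^2 + 3)^2)) evaluated at B_t = 2*(3 - 2*B_t^2)/(5*(2*B_t^2 + 3)^2)
  diffusion = (4*x/(5*(2*x^2 + 3))) evaluated at B_t = 4*B_t/(5*(2*B_t^2 + 3))
Therefore d(log(B_t^2 + 3/2)/5) = (2*(3 - 2*B_t^2)/(5*(2*B_t^2 + 3)^2)) dt + (4*B_t/(5*(2*B_t^2 + 3))) dB_t.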